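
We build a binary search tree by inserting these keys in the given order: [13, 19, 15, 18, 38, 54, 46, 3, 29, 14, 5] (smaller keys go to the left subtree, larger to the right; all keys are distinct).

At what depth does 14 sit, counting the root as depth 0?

3

Resulting structure (node: left, right):
  13: L=3, R=19
  19: L=15, R=38
  15: L=14, R=18
  18: L=–, R=–
  38: L=29, R=54
  54: L=46, R=–
  46: L=–, R=–
  3: L=–, R=5
  29: L=–, R=–
  14: L=–, R=–
  5: L=–, R=–

Path to 14: 13 → 19 → 15 → 14, which is 3 edges.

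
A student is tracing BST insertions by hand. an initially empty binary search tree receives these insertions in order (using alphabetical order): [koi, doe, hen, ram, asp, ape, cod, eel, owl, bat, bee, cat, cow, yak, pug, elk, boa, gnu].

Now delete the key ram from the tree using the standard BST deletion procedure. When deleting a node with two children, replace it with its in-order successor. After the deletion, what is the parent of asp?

doe

koi: root
doe: left child of koi (depth 1)
hen: right child of doe (depth 2)
ram: right child of koi (depth 1)
asp: left child of doe (depth 2)
ape: left child of asp (depth 3)
cod: right child of asp (depth 3)
eel: left child of hen (depth 3)
owl: left child of ram (depth 2)
bat: left child of cod (depth 4)
bee: right child of bat (depth 5)
cat: right child of bee (depth 6)
cow: right child of cod (depth 4)
yak: right child of ram (depth 2)
pug: right child of owl (depth 3)
elk: right child of eel (depth 4)
boa: left child of cat (depth 7)
gnu: right child of elk (depth 5)

Delete ram (two children — replace with in-order successor).
After deletion, asp's parent is doe.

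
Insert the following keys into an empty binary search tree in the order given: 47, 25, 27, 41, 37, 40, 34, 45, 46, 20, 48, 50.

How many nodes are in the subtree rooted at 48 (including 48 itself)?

2

47: root
25: left child of 47 (depth 1)
27: right child of 25 (depth 2)
41: right child of 27 (depth 3)
37: left child of 41 (depth 4)
40: right child of 37 (depth 5)
34: left child of 37 (depth 5)
45: right child of 41 (depth 4)
46: right child of 45 (depth 5)
20: left child of 25 (depth 2)
48: right child of 47 (depth 1)
50: right child of 48 (depth 2)

Subtree rooted at 48 contains: 48, 50 — 2 nodes.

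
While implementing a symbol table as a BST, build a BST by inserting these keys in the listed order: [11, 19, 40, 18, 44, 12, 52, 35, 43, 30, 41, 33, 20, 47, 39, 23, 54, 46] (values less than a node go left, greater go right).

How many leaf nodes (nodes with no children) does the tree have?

7

Resulting structure (node: left, right):
  11: L=–, R=19
  19: L=18, R=40
  40: L=35, R=44
  18: L=12, R=–
  44: L=43, R=52
  12: L=–, R=–
  52: L=47, R=54
  35: L=30, R=39
  43: L=41, R=–
  30: L=20, R=33
  41: L=–, R=–
  33: L=–, R=–
  20: L=–, R=23
  47: L=46, R=–
  39: L=–, R=–
  23: L=–, R=–
  54: L=–, R=–
  46: L=–, R=–

Leaves: 12, 23, 33, 39, 41, 46, 54 — 7 in total.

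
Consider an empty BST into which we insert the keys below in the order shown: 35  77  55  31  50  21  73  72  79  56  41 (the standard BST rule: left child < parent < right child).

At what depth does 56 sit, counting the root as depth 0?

5

Resulting structure (node: left, right):
  35: L=31, R=77
  77: L=55, R=79
  55: L=50, R=73
  31: L=21, R=–
  50: L=41, R=–
  21: L=–, R=–
  73: L=72, R=–
  72: L=56, R=–
  79: L=–, R=–
  56: L=–, R=–
  41: L=–, R=–

Path to 56: 35 → 77 → 55 → 73 → 72 → 56, which is 5 edges.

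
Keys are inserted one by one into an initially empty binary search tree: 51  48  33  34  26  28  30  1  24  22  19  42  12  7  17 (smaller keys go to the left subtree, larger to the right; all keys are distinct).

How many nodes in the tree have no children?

4

51: root
48: left child of 51 (depth 1)
33: left child of 48 (depth 2)
34: right child of 33 (depth 3)
26: left child of 33 (depth 3)
28: right child of 26 (depth 4)
30: right child of 28 (depth 5)
1: left child of 26 (depth 4)
24: right child of 1 (depth 5)
22: left child of 24 (depth 6)
19: left child of 22 (depth 7)
42: right child of 34 (depth 4)
12: left child of 19 (depth 8)
7: left child of 12 (depth 9)
17: right child of 12 (depth 9)

Leaves: 7, 17, 30, 42 — 4 in total.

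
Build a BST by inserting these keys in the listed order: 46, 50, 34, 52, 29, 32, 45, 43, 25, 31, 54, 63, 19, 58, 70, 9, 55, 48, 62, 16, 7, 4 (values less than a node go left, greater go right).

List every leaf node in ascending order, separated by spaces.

4 16 31 43 48 55 62 70

46: root
50: right child of 46 (depth 1)
34: left child of 46 (depth 1)
52: right child of 50 (depth 2)
29: left child of 34 (depth 2)
32: right child of 29 (depth 3)
45: right child of 34 (depth 2)
43: left child of 45 (depth 3)
25: left child of 29 (depth 3)
31: left child of 32 (depth 4)
54: right child of 52 (depth 3)
63: right child of 54 (depth 4)
19: left child of 25 (depth 4)
58: left child of 63 (depth 5)
70: right child of 63 (depth 5)
9: left child of 19 (depth 5)
55: left child of 58 (depth 6)
48: left child of 50 (depth 2)
62: right child of 58 (depth 6)
16: right child of 9 (depth 6)
7: left child of 9 (depth 6)
4: left child of 7 (depth 7)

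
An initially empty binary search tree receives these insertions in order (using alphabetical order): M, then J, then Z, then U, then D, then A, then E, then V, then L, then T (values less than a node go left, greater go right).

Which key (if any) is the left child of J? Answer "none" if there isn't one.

D

Insert M: tree is empty, so M becomes the root.
Insert J: J < M → go left. Place as left child of M.
Insert Z: Z > M → go right. Place as right child of M.
Insert U: U > M → go right; U < Z → go left. Place as left child of Z.
Insert D: D < M → go left; D < J → go left. Place as left child of J.
Insert A: A < M → go left; A < J → go left; A < D → go left. Place as left child of D.
Insert E: E < M → go left; E < J → go left; E > D → go right. Place as right child of D.
Insert V: V > M → go right; V < Z → go left; V > U → go right. Place as right child of U.
Insert L: L < M → go left; L > J → go right. Place as right child of J.
Insert T: T > M → go right; T < Z → go left; T < U → go left. Place as left child of U.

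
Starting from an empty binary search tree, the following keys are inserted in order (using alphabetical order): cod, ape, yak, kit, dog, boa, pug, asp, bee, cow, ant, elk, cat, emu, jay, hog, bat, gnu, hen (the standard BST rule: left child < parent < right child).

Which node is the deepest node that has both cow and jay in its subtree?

Insert cod: tree is empty, so cod becomes the root.
Insert ape: ape < cod → go left. Place as left child of cod.
Insert yak: yak > cod → go right. Place as right child of cod.
Insert kit: kit > cod → go right; kit < yak → go left. Place as left child of yak.
Insert dog: dog > cod → go right; dog < yak → go left; dog < kit → go left. Place as left child of kit.
Insert boa: boa < cod → go left; boa > ape → go right. Place as right child of ape.
Insert pug: pug > cod → go right; pug < yak → go left; pug > kit → go right. Place as right child of kit.
Insert asp: asp < cod → go left; asp > ape → go right; asp < boa → go left. Place as left child of boa.
Insert bee: bee < cod → go left; bee > ape → go right; bee < boa → go left; bee > asp → go right. Place as right child of asp.
Insert cow: cow > cod → go right; cow < yak → go left; cow < kit → go left; cow < dog → go left. Place as left child of dog.
Insert ant: ant < cod → go left; ant < ape → go left. Place as left child of ape.
Insert elk: elk > cod → go right; elk < yak → go left; elk < kit → go left; elk > dog → go right. Place as right child of dog.
Insert cat: cat < cod → go left; cat > ape → go right; cat > boa → go right. Place as right child of boa.
Insert emu: emu > cod → go right; emu < yak → go left; emu < kit → go left; emu > dog → go right; emu > elk → go right. Place as right child of elk.
Insert jay: jay > cod → go right; jay < yak → go left; jay < kit → go left; jay > dog → go right; jay > elk → go right; jay > emu → go right. Place as right child of emu.
Insert hog: hog > cod → go right; hog < yak → go left; hog < kit → go left; hog > dog → go right; hog > elk → go right; hog > emu → go right; hog < jay → go left. Place as left child of jay.
Insert bat: bat < cod → go left; bat > ape → go right; bat < boa → go left; bat > asp → go right; bat < bee → go left. Place as left child of bee.
Insert gnu: gnu > cod → go right; gnu < yak → go left; gnu < kit → go left; gnu > dog → go right; gnu > elk → go right; gnu > emu → go right; gnu < jay → go left; gnu < hog → go left. Place as left child of hog.
Insert hen: hen > cod → go right; hen < yak → go left; hen < kit → go left; hen > dog → go right; hen > elk → go right; hen > emu → go right; hen < jay → go left; hen < hog → go left; hen > gnu → go right. Place as right child of gnu.

Path to cow: cod → yak → kit → dog → cow
Path to jay: cod → yak → kit → dog → elk → emu → jay
The paths share a prefix ending at dog, then split left and right.

dog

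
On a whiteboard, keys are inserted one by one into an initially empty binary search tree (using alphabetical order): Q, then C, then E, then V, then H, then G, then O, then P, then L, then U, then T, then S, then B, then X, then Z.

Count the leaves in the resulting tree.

6

Resulting structure (node: left, right):
  Q: L=C, R=V
  C: L=B, R=E
  E: L=–, R=H
  V: L=U, R=X
  H: L=G, R=O
  G: L=–, R=–
  O: L=L, R=P
  P: L=–, R=–
  L: L=–, R=–
  U: L=T, R=–
  T: L=S, R=–
  S: L=–, R=–
  B: L=–, R=–
  X: L=–, R=Z
  Z: L=–, R=–

Leaves: B, G, L, P, S, Z — 6 in total.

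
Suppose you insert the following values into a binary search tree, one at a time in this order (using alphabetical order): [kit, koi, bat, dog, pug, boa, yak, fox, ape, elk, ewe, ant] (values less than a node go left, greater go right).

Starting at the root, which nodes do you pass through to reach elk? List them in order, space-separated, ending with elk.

kit: root
koi: right child of kit (depth 1)
bat: left child of kit (depth 1)
dog: right child of bat (depth 2)
pug: right child of koi (depth 2)
boa: left child of dog (depth 3)
yak: right child of pug (depth 3)
fox: right child of dog (depth 3)
ape: left child of bat (depth 2)
elk: left child of fox (depth 4)
ewe: right child of elk (depth 5)
ant: left child of ape (depth 3)

kit bat dog fox elk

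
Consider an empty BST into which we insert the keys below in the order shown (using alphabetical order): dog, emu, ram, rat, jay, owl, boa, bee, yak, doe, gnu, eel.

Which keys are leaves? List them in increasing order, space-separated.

bee doe eel gnu owl yak

Resulting structure (node: left, right):
  dog: L=boa, R=emu
  emu: L=eel, R=ram
  ram: L=jay, R=rat
  rat: L=–, R=yak
  jay: L=gnu, R=owl
  owl: L=–, R=–
  boa: L=bee, R=doe
  bee: L=–, R=–
  yak: L=–, R=–
  doe: L=–, R=–
  gnu: L=–, R=–
  eel: L=–, R=–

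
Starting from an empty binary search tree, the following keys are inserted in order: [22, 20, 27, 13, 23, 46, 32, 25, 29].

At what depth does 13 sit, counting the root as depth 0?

Resulting structure (node: left, right):
  22: L=20, R=27
  20: L=13, R=–
  27: L=23, R=46
  13: L=–, R=–
  23: L=–, R=25
  46: L=32, R=–
  32: L=29, R=–
  25: L=–, R=–
  29: L=–, R=–

Path to 13: 22 → 20 → 13, which is 2 edges.

2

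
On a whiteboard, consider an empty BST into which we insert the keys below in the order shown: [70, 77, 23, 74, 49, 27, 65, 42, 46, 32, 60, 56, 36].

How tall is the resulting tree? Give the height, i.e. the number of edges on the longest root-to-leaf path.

6

Resulting structure (node: left, right):
  70: L=23, R=77
  77: L=74, R=–
  23: L=–, R=49
  74: L=–, R=–
  49: L=27, R=65
  27: L=–, R=42
  65: L=60, R=–
  42: L=32, R=46
  46: L=–, R=–
  32: L=–, R=36
  60: L=56, R=–
  56: L=–, R=–
  36: L=–, R=–

The deepest node is 36 at depth 6.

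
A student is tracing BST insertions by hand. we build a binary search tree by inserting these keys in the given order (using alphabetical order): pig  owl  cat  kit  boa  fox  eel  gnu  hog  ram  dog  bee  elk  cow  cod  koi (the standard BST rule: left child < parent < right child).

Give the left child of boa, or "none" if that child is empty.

bee

Insert pig: tree is empty, so pig becomes the root.
Insert owl: owl < pig → go left. Place as left child of pig.
Insert cat: cat < pig → go left; cat < owl → go left. Place as left child of owl.
Insert kit: kit < pig → go left; kit < owl → go left; kit > cat → go right. Place as right child of cat.
Insert boa: boa < pig → go left; boa < owl → go left; boa < cat → go left. Place as left child of cat.
Insert fox: fox < pig → go left; fox < owl → go left; fox > cat → go right; fox < kit → go left. Place as left child of kit.
Insert eel: eel < pig → go left; eel < owl → go left; eel > cat → go right; eel < kit → go left; eel < fox → go left. Place as left child of fox.
Insert gnu: gnu < pig → go left; gnu < owl → go left; gnu > cat → go right; gnu < kit → go left; gnu > fox → go right. Place as right child of fox.
Insert hog: hog < pig → go left; hog < owl → go left; hog > cat → go right; hog < kit → go left; hog > fox → go right; hog > gnu → go right. Place as right child of gnu.
Insert ram: ram > pig → go right. Place as right child of pig.
Insert dog: dog < pig → go left; dog < owl → go left; dog > cat → go right; dog < kit → go left; dog < fox → go left; dog < eel → go left. Place as left child of eel.
Insert bee: bee < pig → go left; bee < owl → go left; bee < cat → go left; bee < boa → go left. Place as left child of boa.
Insert elk: elk < pig → go left; elk < owl → go left; elk > cat → go right; elk < kit → go left; elk < fox → go left; elk > eel → go right. Place as right child of eel.
Insert cow: cow < pig → go left; cow < owl → go left; cow > cat → go right; cow < kit → go left; cow < fox → go left; cow < eel → go left; cow < dog → go left. Place as left child of dog.
Insert cod: cod < pig → go left; cod < owl → go left; cod > cat → go right; cod < kit → go left; cod < fox → go left; cod < eel → go left; cod < dog → go left; cod < cow → go left. Place as left child of cow.
Insert koi: koi < pig → go left; koi < owl → go left; koi > cat → go right; koi > kit → go right. Place as right child of kit.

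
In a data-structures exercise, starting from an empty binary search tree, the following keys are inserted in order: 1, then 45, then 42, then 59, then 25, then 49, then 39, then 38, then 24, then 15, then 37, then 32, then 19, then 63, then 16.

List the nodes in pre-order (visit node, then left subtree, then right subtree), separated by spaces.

Resulting structure (node: left, right):
  1: L=–, R=45
  45: L=42, R=59
  42: L=25, R=–
  59: L=49, R=63
  25: L=24, R=39
  49: L=–, R=–
  39: L=38, R=–
  38: L=37, R=–
  24: L=15, R=–
  15: L=–, R=19
  37: L=32, R=–
  32: L=–, R=–
  19: L=16, R=–
  63: L=–, R=–
  16: L=–, R=–

1 45 42 25 24 15 19 16 39 38 37 32 59 49 63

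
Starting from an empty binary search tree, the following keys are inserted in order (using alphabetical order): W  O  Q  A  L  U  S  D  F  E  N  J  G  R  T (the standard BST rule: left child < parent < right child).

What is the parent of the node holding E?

F

Insert W: tree is empty, so W becomes the root.
Insert O: O < W → go left. Place as left child of W.
Insert Q: Q < W → go left; Q > O → go right. Place as right child of O.
Insert A: A < W → go left; A < O → go left. Place as left child of O.
Insert L: L < W → go left; L < O → go left; L > A → go right. Place as right child of A.
Insert U: U < W → go left; U > O → go right; U > Q → go right. Place as right child of Q.
Insert S: S < W → go left; S > O → go right; S > Q → go right; S < U → go left. Place as left child of U.
Insert D: D < W → go left; D < O → go left; D > A → go right; D < L → go left. Place as left child of L.
Insert F: F < W → go left; F < O → go left; F > A → go right; F < L → go left; F > D → go right. Place as right child of D.
Insert E: E < W → go left; E < O → go left; E > A → go right; E < L → go left; E > D → go right; E < F → go left. Place as left child of F.
Insert N: N < W → go left; N < O → go left; N > A → go right; N > L → go right. Place as right child of L.
Insert J: J < W → go left; J < O → go left; J > A → go right; J < L → go left; J > D → go right; J > F → go right. Place as right child of F.
Insert G: G < W → go left; G < O → go left; G > A → go right; G < L → go left; G > D → go right; G > F → go right; G < J → go left. Place as left child of J.
Insert R: R < W → go left; R > O → go right; R > Q → go right; R < U → go left; R < S → go left. Place as left child of S.
Insert T: T < W → go left; T > O → go right; T > Q → go right; T < U → go left; T > S → go right. Place as right child of S.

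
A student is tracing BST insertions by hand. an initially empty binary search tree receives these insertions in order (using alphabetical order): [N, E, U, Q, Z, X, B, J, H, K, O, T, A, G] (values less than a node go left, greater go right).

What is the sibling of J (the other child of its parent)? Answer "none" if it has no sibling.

Insert N: tree is empty, so N becomes the root.
Insert E: E < N → go left. Place as left child of N.
Insert U: U > N → go right. Place as right child of N.
Insert Q: Q > N → go right; Q < U → go left. Place as left child of U.
Insert Z: Z > N → go right; Z > U → go right. Place as right child of U.
Insert X: X > N → go right; X > U → go right; X < Z → go left. Place as left child of Z.
Insert B: B < N → go left; B < E → go left. Place as left child of E.
Insert J: J < N → go left; J > E → go right. Place as right child of E.
Insert H: H < N → go left; H > E → go right; H < J → go left. Place as left child of J.
Insert K: K < N → go left; K > E → go right; K > J → go right. Place as right child of J.
Insert O: O > N → go right; O < U → go left; O < Q → go left. Place as left child of Q.
Insert T: T > N → go right; T < U → go left; T > Q → go right. Place as right child of Q.
Insert A: A < N → go left; A < E → go left; A < B → go left. Place as left child of B.
Insert G: G < N → go left; G > E → go right; G < J → go left; G < H → go left. Place as left child of H.

J's parent is E; the other child of E is B.

B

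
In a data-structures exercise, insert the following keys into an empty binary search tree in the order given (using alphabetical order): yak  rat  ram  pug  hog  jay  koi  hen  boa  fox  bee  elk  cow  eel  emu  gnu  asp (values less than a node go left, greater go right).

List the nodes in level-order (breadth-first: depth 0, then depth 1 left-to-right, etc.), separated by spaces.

Insert yak: tree is empty, so yak becomes the root.
Insert rat: rat < yak → go left. Place as left child of yak.
Insert ram: ram < yak → go left; ram < rat → go left. Place as left child of rat.
Insert pug: pug < yak → go left; pug < rat → go left; pug < ram → go left. Place as left child of ram.
Insert hog: hog < yak → go left; hog < rat → go left; hog < ram → go left; hog < pug → go left. Place as left child of pug.
Insert jay: jay < yak → go left; jay < rat → go left; jay < ram → go left; jay < pug → go left; jay > hog → go right. Place as right child of hog.
Insert koi: koi < yak → go left; koi < rat → go left; koi < ram → go left; koi < pug → go left; koi > hog → go right; koi > jay → go right. Place as right child of jay.
Insert hen: hen < yak → go left; hen < rat → go left; hen < ram → go left; hen < pug → go left; hen < hog → go left. Place as left child of hog.
Insert boa: boa < yak → go left; boa < rat → go left; boa < ram → go left; boa < pug → go left; boa < hog → go left; boa < hen → go left. Place as left child of hen.
Insert fox: fox < yak → go left; fox < rat → go left; fox < ram → go left; fox < pug → go left; fox < hog → go left; fox < hen → go left; fox > boa → go right. Place as right child of boa.
Insert bee: bee < yak → go left; bee < rat → go left; bee < ram → go left; bee < pug → go left; bee < hog → go left; bee < hen → go left; bee < boa → go left. Place as left child of boa.
Insert elk: elk < yak → go left; elk < rat → go left; elk < ram → go left; elk < pug → go left; elk < hog → go left; elk < hen → go left; elk > boa → go right; elk < fox → go left. Place as left child of fox.
Insert cow: cow < yak → go left; cow < rat → go left; cow < ram → go left; cow < pug → go left; cow < hog → go left; cow < hen → go left; cow > boa → go right; cow < fox → go left; cow < elk → go left. Place as left child of elk.
Insert eel: eel < yak → go left; eel < rat → go left; eel < ram → go left; eel < pug → go left; eel < hog → go left; eel < hen → go left; eel > boa → go right; eel < fox → go left; eel < elk → go left; eel > cow → go right. Place as right child of cow.
Insert emu: emu < yak → go left; emu < rat → go left; emu < ram → go left; emu < pug → go left; emu < hog → go left; emu < hen → go left; emu > boa → go right; emu < fox → go left; emu > elk → go right. Place as right child of elk.
Insert gnu: gnu < yak → go left; gnu < rat → go left; gnu < ram → go left; gnu < pug → go left; gnu < hog → go left; gnu < hen → go left; gnu > boa → go right; gnu > fox → go right. Place as right child of fox.
Insert asp: asp < yak → go left; asp < rat → go left; asp < ram → go left; asp < pug → go left; asp < hog → go left; asp < hen → go left; asp < boa → go left; asp < bee → go left. Place as left child of bee.

yak rat ram pug hog hen jay boa koi bee fox asp elk gnu cow emu eel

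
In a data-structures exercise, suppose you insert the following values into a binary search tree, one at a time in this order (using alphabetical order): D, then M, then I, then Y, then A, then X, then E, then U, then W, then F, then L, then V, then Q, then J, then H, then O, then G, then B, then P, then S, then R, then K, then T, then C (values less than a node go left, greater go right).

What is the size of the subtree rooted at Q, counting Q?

Resulting structure (node: left, right):
  D: L=A, R=M
  M: L=I, R=Y
  I: L=E, R=L
  Y: L=X, R=–
  A: L=–, R=B
  X: L=U, R=–
  E: L=–, R=F
  U: L=Q, R=W
  W: L=V, R=–
  F: L=–, R=H
  L: L=J, R=–
  V: L=–, R=–
  Q: L=O, R=S
  J: L=–, R=K
  H: L=G, R=–
  O: L=–, R=P
  G: L=–, R=–
  B: L=–, R=C
  P: L=–, R=–
  S: L=R, R=T
  R: L=–, R=–
  K: L=–, R=–
  T: L=–, R=–
  C: L=–, R=–

Subtree rooted at Q contains: Q, O, P, S, R, T — 6 nodes.

6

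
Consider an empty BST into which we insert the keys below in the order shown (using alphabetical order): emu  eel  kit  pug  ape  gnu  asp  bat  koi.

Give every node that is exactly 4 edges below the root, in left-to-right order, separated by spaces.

bat

Insert emu: tree is empty, so emu becomes the root.
Insert eel: eel < emu → go left. Place as left child of emu.
Insert kit: kit > emu → go right. Place as right child of emu.
Insert pug: pug > emu → go right; pug > kit → go right. Place as right child of kit.
Insert ape: ape < emu → go left; ape < eel → go left. Place as left child of eel.
Insert gnu: gnu > emu → go right; gnu < kit → go left. Place as left child of kit.
Insert asp: asp < emu → go left; asp < eel → go left; asp > ape → go right. Place as right child of ape.
Insert bat: bat < emu → go left; bat < eel → go left; bat > ape → go right; bat > asp → go right. Place as right child of asp.
Insert koi: koi > emu → go right; koi > kit → go right; koi < pug → go left. Place as left child of pug.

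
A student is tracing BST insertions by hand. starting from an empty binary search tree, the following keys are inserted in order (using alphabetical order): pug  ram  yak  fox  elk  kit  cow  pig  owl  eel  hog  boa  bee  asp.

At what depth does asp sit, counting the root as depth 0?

pug: root
ram: right child of pug (depth 1)
yak: right child of ram (depth 2)
fox: left child of pug (depth 1)
elk: left child of fox (depth 2)
kit: right child of fox (depth 2)
cow: left child of elk (depth 3)
pig: right child of kit (depth 3)
owl: left child of pig (depth 4)
eel: right child of cow (depth 4)
hog: left child of kit (depth 3)
boa: left child of cow (depth 4)
bee: left child of boa (depth 5)
asp: left child of bee (depth 6)

Path to asp: pug → fox → elk → cow → boa → bee → asp, which is 6 edges.

6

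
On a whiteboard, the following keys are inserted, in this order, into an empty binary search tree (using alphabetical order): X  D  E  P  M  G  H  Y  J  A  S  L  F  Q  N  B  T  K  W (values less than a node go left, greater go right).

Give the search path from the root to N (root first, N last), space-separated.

Insert X: tree is empty, so X becomes the root.
Insert D: D < X → go left. Place as left child of X.
Insert E: E < X → go left; E > D → go right. Place as right child of D.
Insert P: P < X → go left; P > D → go right; P > E → go right. Place as right child of E.
Insert M: M < X → go left; M > D → go right; M > E → go right; M < P → go left. Place as left child of P.
Insert G: G < X → go left; G > D → go right; G > E → go right; G < P → go left; G < M → go left. Place as left child of M.
Insert H: H < X → go left; H > D → go right; H > E → go right; H < P → go left; H < M → go left; H > G → go right. Place as right child of G.
Insert Y: Y > X → go right. Place as right child of X.
Insert J: J < X → go left; J > D → go right; J > E → go right; J < P → go left; J < M → go left; J > G → go right; J > H → go right. Place as right child of H.
Insert A: A < X → go left; A < D → go left. Place as left child of D.
Insert S: S < X → go left; S > D → go right; S > E → go right; S > P → go right. Place as right child of P.
Insert L: L < X → go left; L > D → go right; L > E → go right; L < P → go left; L < M → go left; L > G → go right; L > H → go right; L > J → go right. Place as right child of J.
Insert F: F < X → go left; F > D → go right; F > E → go right; F < P → go left; F < M → go left; F < G → go left. Place as left child of G.
Insert Q: Q < X → go left; Q > D → go right; Q > E → go right; Q > P → go right; Q < S → go left. Place as left child of S.
Insert N: N < X → go left; N > D → go right; N > E → go right; N < P → go left; N > M → go right. Place as right child of M.
Insert B: B < X → go left; B < D → go left; B > A → go right. Place as right child of A.
Insert T: T < X → go left; T > D → go right; T > E → go right; T > P → go right; T > S → go right. Place as right child of S.
Insert K: K < X → go left; K > D → go right; K > E → go right; K < P → go left; K < M → go left; K > G → go right; K > H → go right; K > J → go right; K < L → go left. Place as left child of L.
Insert W: W < X → go left; W > D → go right; W > E → go right; W > P → go right; W > S → go right; W > T → go right. Place as right child of T.

X D E P M N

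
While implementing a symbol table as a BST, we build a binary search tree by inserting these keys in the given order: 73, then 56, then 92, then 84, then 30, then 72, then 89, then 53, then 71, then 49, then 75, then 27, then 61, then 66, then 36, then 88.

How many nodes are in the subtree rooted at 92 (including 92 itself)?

5

Insert 73: tree is empty, so 73 becomes the root.
Insert 56: 56 < 73 → go left. Place as left child of 73.
Insert 92: 92 > 73 → go right. Place as right child of 73.
Insert 84: 84 > 73 → go right; 84 < 92 → go left. Place as left child of 92.
Insert 30: 30 < 73 → go left; 30 < 56 → go left. Place as left child of 56.
Insert 72: 72 < 73 → go left; 72 > 56 → go right. Place as right child of 56.
Insert 89: 89 > 73 → go right; 89 < 92 → go left; 89 > 84 → go right. Place as right child of 84.
Insert 53: 53 < 73 → go left; 53 < 56 → go left; 53 > 30 → go right. Place as right child of 30.
Insert 71: 71 < 73 → go left; 71 > 56 → go right; 71 < 72 → go left. Place as left child of 72.
Insert 49: 49 < 73 → go left; 49 < 56 → go left; 49 > 30 → go right; 49 < 53 → go left. Place as left child of 53.
Insert 75: 75 > 73 → go right; 75 < 92 → go left; 75 < 84 → go left. Place as left child of 84.
Insert 27: 27 < 73 → go left; 27 < 56 → go left; 27 < 30 → go left. Place as left child of 30.
Insert 61: 61 < 73 → go left; 61 > 56 → go right; 61 < 72 → go left; 61 < 71 → go left. Place as left child of 71.
Insert 66: 66 < 73 → go left; 66 > 56 → go right; 66 < 72 → go left; 66 < 71 → go left; 66 > 61 → go right. Place as right child of 61.
Insert 36: 36 < 73 → go left; 36 < 56 → go left; 36 > 30 → go right; 36 < 53 → go left; 36 < 49 → go left. Place as left child of 49.
Insert 88: 88 > 73 → go right; 88 < 92 → go left; 88 > 84 → go right; 88 < 89 → go left. Place as left child of 89.

Subtree rooted at 92 contains: 92, 84, 75, 89, 88 — 5 nodes.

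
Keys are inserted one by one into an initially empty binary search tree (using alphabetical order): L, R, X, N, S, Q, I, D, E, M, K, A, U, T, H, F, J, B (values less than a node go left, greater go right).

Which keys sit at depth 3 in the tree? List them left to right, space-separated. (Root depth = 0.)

Insert L: tree is empty, so L becomes the root.
Insert R: R > L → go right. Place as right child of L.
Insert X: X > L → go right; X > R → go right. Place as right child of R.
Insert N: N > L → go right; N < R → go left. Place as left child of R.
Insert S: S > L → go right; S > R → go right; S < X → go left. Place as left child of X.
Insert Q: Q > L → go right; Q < R → go left; Q > N → go right. Place as right child of N.
Insert I: I < L → go left. Place as left child of L.
Insert D: D < L → go left; D < I → go left. Place as left child of I.
Insert E: E < L → go left; E < I → go left; E > D → go right. Place as right child of D.
Insert M: M > L → go right; M < R → go left; M < N → go left. Place as left child of N.
Insert K: K < L → go left; K > I → go right. Place as right child of I.
Insert A: A < L → go left; A < I → go left; A < D → go left. Place as left child of D.
Insert U: U > L → go right; U > R → go right; U < X → go left; U > S → go right. Place as right child of S.
Insert T: T > L → go right; T > R → go right; T < X → go left; T > S → go right; T < U → go left. Place as left child of U.
Insert H: H < L → go left; H < I → go left; H > D → go right; H > E → go right. Place as right child of E.
Insert F: F < L → go left; F < I → go left; F > D → go right; F > E → go right; F < H → go left. Place as left child of H.
Insert J: J < L → go left; J > I → go right; J < K → go left. Place as left child of K.
Insert B: B < L → go left; B < I → go left; B < D → go left; B > A → go right. Place as right child of A.

A E J M Q S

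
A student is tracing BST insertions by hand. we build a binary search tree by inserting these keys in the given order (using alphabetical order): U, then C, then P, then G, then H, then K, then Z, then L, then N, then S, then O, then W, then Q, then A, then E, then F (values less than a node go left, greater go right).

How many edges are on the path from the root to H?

Insert U: tree is empty, so U becomes the root.
Insert C: C < U → go left. Place as left child of U.
Insert P: P < U → go left; P > C → go right. Place as right child of C.
Insert G: G < U → go left; G > C → go right; G < P → go left. Place as left child of P.
Insert H: H < U → go left; H > C → go right; H < P → go left; H > G → go right. Place as right child of G.
Insert K: K < U → go left; K > C → go right; K < P → go left; K > G → go right; K > H → go right. Place as right child of H.
Insert Z: Z > U → go right. Place as right child of U.
Insert L: L < U → go left; L > C → go right; L < P → go left; L > G → go right; L > H → go right; L > K → go right. Place as right child of K.
Insert N: N < U → go left; N > C → go right; N < P → go left; N > G → go right; N > H → go right; N > K → go right; N > L → go right. Place as right child of L.
Insert S: S < U → go left; S > C → go right; S > P → go right. Place as right child of P.
Insert O: O < U → go left; O > C → go right; O < P → go left; O > G → go right; O > H → go right; O > K → go right; O > L → go right; O > N → go right. Place as right child of N.
Insert W: W > U → go right; W < Z → go left. Place as left child of Z.
Insert Q: Q < U → go left; Q > C → go right; Q > P → go right; Q < S → go left. Place as left child of S.
Insert A: A < U → go left; A < C → go left. Place as left child of C.
Insert E: E < U → go left; E > C → go right; E < P → go left; E < G → go left. Place as left child of G.
Insert F: F < U → go left; F > C → go right; F < P → go left; F < G → go left; F > E → go right. Place as right child of E.

Path to H: U → C → P → G → H, which is 4 edges.

4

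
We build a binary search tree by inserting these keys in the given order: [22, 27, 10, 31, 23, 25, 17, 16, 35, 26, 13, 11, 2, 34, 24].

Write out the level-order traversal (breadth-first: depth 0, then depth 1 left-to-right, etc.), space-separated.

22: root
27: right child of 22 (depth 1)
10: left child of 22 (depth 1)
31: right child of 27 (depth 2)
23: left child of 27 (depth 2)
25: right child of 23 (depth 3)
17: right child of 10 (depth 2)
16: left child of 17 (depth 3)
35: right child of 31 (depth 3)
26: right child of 25 (depth 4)
13: left child of 16 (depth 4)
11: left child of 13 (depth 5)
2: left child of 10 (depth 2)
34: left child of 35 (depth 4)
24: left child of 25 (depth 4)

22 10 27 2 17 23 31 16 25 35 13 24 26 34 11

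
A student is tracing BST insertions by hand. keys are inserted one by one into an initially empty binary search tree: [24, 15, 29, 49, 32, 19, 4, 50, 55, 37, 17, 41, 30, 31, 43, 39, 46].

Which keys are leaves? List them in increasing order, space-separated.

Insert 24: tree is empty, so 24 becomes the root.
Insert 15: 15 < 24 → go left. Place as left child of 24.
Insert 29: 29 > 24 → go right. Place as right child of 24.
Insert 49: 49 > 24 → go right; 49 > 29 → go right. Place as right child of 29.
Insert 32: 32 > 24 → go right; 32 > 29 → go right; 32 < 49 → go left. Place as left child of 49.
Insert 19: 19 < 24 → go left; 19 > 15 → go right. Place as right child of 15.
Insert 4: 4 < 24 → go left; 4 < 15 → go left. Place as left child of 15.
Insert 50: 50 > 24 → go right; 50 > 29 → go right; 50 > 49 → go right. Place as right child of 49.
Insert 55: 55 > 24 → go right; 55 > 29 → go right; 55 > 49 → go right; 55 > 50 → go right. Place as right child of 50.
Insert 37: 37 > 24 → go right; 37 > 29 → go right; 37 < 49 → go left; 37 > 32 → go right. Place as right child of 32.
Insert 17: 17 < 24 → go left; 17 > 15 → go right; 17 < 19 → go left. Place as left child of 19.
Insert 41: 41 > 24 → go right; 41 > 29 → go right; 41 < 49 → go left; 41 > 32 → go right; 41 > 37 → go right. Place as right child of 37.
Insert 30: 30 > 24 → go right; 30 > 29 → go right; 30 < 49 → go left; 30 < 32 → go left. Place as left child of 32.
Insert 31: 31 > 24 → go right; 31 > 29 → go right; 31 < 49 → go left; 31 < 32 → go left; 31 > 30 → go right. Place as right child of 30.
Insert 43: 43 > 24 → go right; 43 > 29 → go right; 43 < 49 → go left; 43 > 32 → go right; 43 > 37 → go right; 43 > 41 → go right. Place as right child of 41.
Insert 39: 39 > 24 → go right; 39 > 29 → go right; 39 < 49 → go left; 39 > 32 → go right; 39 > 37 → go right; 39 < 41 → go left. Place as left child of 41.
Insert 46: 46 > 24 → go right; 46 > 29 → go right; 46 < 49 → go left; 46 > 32 → go right; 46 > 37 → go right; 46 > 41 → go right; 46 > 43 → go right. Place as right child of 43.

4 17 31 39 46 55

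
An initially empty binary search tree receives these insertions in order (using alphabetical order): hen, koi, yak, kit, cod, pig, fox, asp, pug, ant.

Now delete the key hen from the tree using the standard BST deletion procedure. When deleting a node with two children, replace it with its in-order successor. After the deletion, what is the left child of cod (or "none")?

asp

Insert hen: tree is empty, so hen becomes the root.
Insert koi: koi > hen → go right. Place as right child of hen.
Insert yak: yak > hen → go right; yak > koi → go right. Place as right child of koi.
Insert kit: kit > hen → go right; kit < koi → go left. Place as left child of koi.
Insert cod: cod < hen → go left. Place as left child of hen.
Insert pig: pig > hen → go right; pig > koi → go right; pig < yak → go left. Place as left child of yak.
Insert fox: fox < hen → go left; fox > cod → go right. Place as right child of cod.
Insert asp: asp < hen → go left; asp < cod → go left. Place as left child of cod.
Insert pug: pug > hen → go right; pug > koi → go right; pug < yak → go left; pug > pig → go right. Place as right child of pig.
Insert ant: ant < hen → go left; ant < cod → go left; ant < asp → go left. Place as left child of asp.

Delete hen (two children — replace with in-order successor).
After deletion, cod's left child: asp.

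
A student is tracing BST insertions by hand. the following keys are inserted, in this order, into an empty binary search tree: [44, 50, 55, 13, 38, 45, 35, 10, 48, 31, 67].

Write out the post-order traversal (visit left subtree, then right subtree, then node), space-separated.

Resulting structure (node: left, right):
  44: L=13, R=50
  50: L=45, R=55
  55: L=–, R=67
  13: L=10, R=38
  38: L=35, R=–
  45: L=–, R=48
  35: L=31, R=–
  10: L=–, R=–
  48: L=–, R=–
  31: L=–, R=–
  67: L=–, R=–

10 31 35 38 13 48 45 67 55 50 44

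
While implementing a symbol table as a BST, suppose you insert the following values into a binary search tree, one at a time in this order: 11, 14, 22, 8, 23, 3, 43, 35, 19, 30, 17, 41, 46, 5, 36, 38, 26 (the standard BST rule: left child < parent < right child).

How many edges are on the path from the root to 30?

6

Insert 11: tree is empty, so 11 becomes the root.
Insert 14: 14 > 11 → go right. Place as right child of 11.
Insert 22: 22 > 11 → go right; 22 > 14 → go right. Place as right child of 14.
Insert 8: 8 < 11 → go left. Place as left child of 11.
Insert 23: 23 > 11 → go right; 23 > 14 → go right; 23 > 22 → go right. Place as right child of 22.
Insert 3: 3 < 11 → go left; 3 < 8 → go left. Place as left child of 8.
Insert 43: 43 > 11 → go right; 43 > 14 → go right; 43 > 22 → go right; 43 > 23 → go right. Place as right child of 23.
Insert 35: 35 > 11 → go right; 35 > 14 → go right; 35 > 22 → go right; 35 > 23 → go right; 35 < 43 → go left. Place as left child of 43.
Insert 19: 19 > 11 → go right; 19 > 14 → go right; 19 < 22 → go left. Place as left child of 22.
Insert 30: 30 > 11 → go right; 30 > 14 → go right; 30 > 22 → go right; 30 > 23 → go right; 30 < 43 → go left; 30 < 35 → go left. Place as left child of 35.
Insert 17: 17 > 11 → go right; 17 > 14 → go right; 17 < 22 → go left; 17 < 19 → go left. Place as left child of 19.
Insert 41: 41 > 11 → go right; 41 > 14 → go right; 41 > 22 → go right; 41 > 23 → go right; 41 < 43 → go left; 41 > 35 → go right. Place as right child of 35.
Insert 46: 46 > 11 → go right; 46 > 14 → go right; 46 > 22 → go right; 46 > 23 → go right; 46 > 43 → go right. Place as right child of 43.
Insert 5: 5 < 11 → go left; 5 < 8 → go left; 5 > 3 → go right. Place as right child of 3.
Insert 36: 36 > 11 → go right; 36 > 14 → go right; 36 > 22 → go right; 36 > 23 → go right; 36 < 43 → go left; 36 > 35 → go right; 36 < 41 → go left. Place as left child of 41.
Insert 38: 38 > 11 → go right; 38 > 14 → go right; 38 > 22 → go right; 38 > 23 → go right; 38 < 43 → go left; 38 > 35 → go right; 38 < 41 → go left; 38 > 36 → go right. Place as right child of 36.
Insert 26: 26 > 11 → go right; 26 > 14 → go right; 26 > 22 → go right; 26 > 23 → go right; 26 < 43 → go left; 26 < 35 → go left; 26 < 30 → go left. Place as left child of 30.

Path to 30: 11 → 14 → 22 → 23 → 43 → 35 → 30, which is 6 edges.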